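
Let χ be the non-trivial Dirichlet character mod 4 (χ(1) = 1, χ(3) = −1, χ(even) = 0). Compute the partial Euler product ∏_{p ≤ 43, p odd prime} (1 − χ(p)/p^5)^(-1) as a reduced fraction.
∏ = 32740559305695385712389870979185370874149053476477367448414215/32866839245274949258617282425703153368289421339680491851218944

The odd primes p ≤ 43 are [3, 5, 7, 11, 13, 17, 19, 23, 29, 31, 37, 41, 43]. For each, χ(p) = 1 if p ≡ 1 mod 4, χ(p) = −1 if p ≡ 3 mod 4. Taking (1 − χ(p)/p^5)^(-1) = p^5/(p^5 − χ(p)): (1 − (-1)/3^5)^(-1) · (1 − (1)/5^5)^(-1) · (1 − (-1)/7^5)^(-1) · (1 − (-1)/11^5)^(-1) · (1 − (1)/13^5)^(-1) · (1 − (1)/17^5)^(-1) · (1 − (-1)/19^5)^(-1) · (1 − (-1)/23^5)^(-1) · (1 − (1)/29^5)^(-1) · (1 − (-1)/31^5)^(-1) · (1 − (1)/37^5)^(-1) · (1 − (1)/41^5)^(-1) · (1 − (-1)/43^5)^(-1) = 32740559305695385712389870979185370874149053476477367448414215/32866839245274949258617282425703153368289421339680491851218944.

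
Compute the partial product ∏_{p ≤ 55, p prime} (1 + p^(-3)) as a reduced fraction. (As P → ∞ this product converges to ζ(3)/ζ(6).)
∏ = 1193284353855226596885466673602596175872/1009953283877483663098780766542609340885

The primes p ≤ 55 are [2, 3, 5, 7, 11, 13, 17, 19, 23, 29, 31, 37, 41, 43, 47, 53]. For each, (1 + 1/p^3) = (p^3 + 1)/p^3. Multiplying these fractions over p ∈ [2, 3, 5, 7, 11, 13, 17, 19, 23, 29, 31, 37, 41, 43, 47, 53] gives 1193284353855226596885466673602596175872/1009953283877483663098780766542609340885. (In the limit P → ∞ this tends to ζ(3)/ζ(6).)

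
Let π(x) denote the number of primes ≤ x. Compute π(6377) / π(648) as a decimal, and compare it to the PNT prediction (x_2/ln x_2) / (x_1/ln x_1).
π(6377)/π(648) = 831/118 ≈ 7.0424;  PNT prediction ≈ 7.2724.

π(648) = 118 and π(6377) = 831, so π(6377)/π(648) ≈ 7.0424. The PNT-predicted ratio is (6377/ln(6377)) / (648/ln(648)) ≈ 7.2724. The two agree to within a few percent, as expected.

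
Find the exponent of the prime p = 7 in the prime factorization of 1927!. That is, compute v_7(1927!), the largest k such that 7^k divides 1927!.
v_7(1927!) = 319

Legendre's formula: v_p(n!) = Σ_{k ≥ 1} ⌊n / p^k⌋. For p = 7, n = 1927, the terms are:
  ⌊1927/7^1⌋ = ⌊1927/7⌋ = 275
  ⌊1927/7^2⌋ = ⌊1927/49⌋ = 39
  ⌊1927/7^3⌋ = ⌊1927/343⌋ = 5
(the next term ⌊1927/7^4⌋ = 0, terminating the sum). Summing: v_7(1927!) = 275 + 39 + 5 = 319.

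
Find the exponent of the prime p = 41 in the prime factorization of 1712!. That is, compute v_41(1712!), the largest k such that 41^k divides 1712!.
v_41(1712!) = 42

Legendre's formula: v_p(n!) = Σ_{k ≥ 1} ⌊n / p^k⌋. For p = 41, n = 1712, the terms are:
  ⌊1712/41^1⌋ = ⌊1712/41⌋ = 41
  ⌊1712/41^2⌋ = ⌊1712/1681⌋ = 1
(the next term ⌊1712/41^3⌋ = 0, terminating the sum). Summing: v_41(1712!) = 41 + 1 = 42.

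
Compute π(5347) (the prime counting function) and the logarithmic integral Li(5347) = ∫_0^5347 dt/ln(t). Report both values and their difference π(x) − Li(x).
π(5347) = 707;  Li(5347) ≈ 724.86;  π(x) − Li(x) ≈ -17.86.

Direct count of primes ≤ 5347 gives π(5347) = 707. Numerical evaluation of the logarithmic integral gives Li(5347) ≈ 724.86. The difference π(x) − Li(x) ≈ -17.86 is typically negative for small/moderate x (Li(x) overestimates), though Littlewood's theorem shows this sign changes infinitely often.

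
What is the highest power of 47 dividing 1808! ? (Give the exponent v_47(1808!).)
v_47(1808!) = 38

Legendre's formula: v_p(n!) = Σ_{k ≥ 1} ⌊n / p^k⌋. For p = 47, n = 1808, the terms are:
  ⌊1808/47^1⌋ = ⌊1808/47⌋ = 38
(the next term ⌊1808/47^2⌋ = 0, terminating the sum). Summing: v_47(1808!) = 38 = 38.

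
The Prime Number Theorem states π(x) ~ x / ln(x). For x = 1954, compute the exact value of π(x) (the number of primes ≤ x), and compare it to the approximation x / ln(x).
π(1954) = 297;  x/ln(x) ≈ 257.86;  relative error ≈ 13.18%.

Directly count primes up to 1954: π(1954) = 297. The PNT approximation gives 1954/ln(1954) ≈ 1954/7.57763 ≈ 257.86. Relative error (π(x) − x/ln(x)) / π(x) ≈ 13.18%; the approximation is known to undercount slightly (Li(x) is a better estimate).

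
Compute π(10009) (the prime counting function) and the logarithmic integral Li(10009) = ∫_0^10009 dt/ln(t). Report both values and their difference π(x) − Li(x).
π(10009) = 1231;  Li(10009) ≈ 1247.11;  π(x) − Li(x) ≈ -16.11.

Direct count of primes ≤ 10009 gives π(10009) = 1231. Numerical evaluation of the logarithmic integral gives Li(10009) ≈ 1247.11. The difference π(x) − Li(x) ≈ -16.11 is typically negative for small/moderate x (Li(x) overestimates), though Littlewood's theorem shows this sign changes infinitely often.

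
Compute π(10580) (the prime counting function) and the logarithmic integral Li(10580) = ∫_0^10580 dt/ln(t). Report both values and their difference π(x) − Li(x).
π(10580) = 1290;  Li(10580) ≈ 1308.92;  π(x) − Li(x) ≈ -18.92.

Direct count of primes ≤ 10580 gives π(10580) = 1290. Numerical evaluation of the logarithmic integral gives Li(10580) ≈ 1308.92. The difference π(x) − Li(x) ≈ -18.92 is typically negative for small/moderate x (Li(x) overestimates), though Littlewood's theorem shows this sign changes infinitely often.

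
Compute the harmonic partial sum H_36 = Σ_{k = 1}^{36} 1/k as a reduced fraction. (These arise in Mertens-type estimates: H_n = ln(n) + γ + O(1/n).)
H_36 = 54801925434709/13127595717600

Direct summation: H_36 = 1 + 1/2 + ... + 1/36. The least common denominator is lcm(1, ..., 36) = 144403552893600; over this denominator the numerator is 144403552893600 + 72201776446800 + 48134517631200 + 36100888223400 + 28880710578720 + 24067258815600 + 20629078984800 + 18050444111700 + 16044839210400 + 14440355289360 + 13127595717600 + 12033629407800 + 11107965607200 + 10314539492400 + 9626903526240 + 9025222055850 + 8494326640800 + 8022419605200 + 7600186994400 + 7220177644680 + 6876359661600 + 6563797858800 + 6278415343200 + 6016814703900 + 5776142115744 + 5553982803600 + 5348279736800 + 5157269746200 + 4979432858400 + 4813451763120 + 4658179125600 + 4512611027925 + 4375865239200 + 4247163320400 + 4125815796960 + 4011209802600 = 602821179781799, so H_36 = 602821179781799/144403552893600; reducing by gcd(602821179781799, 144403552893600) = 11 gives 54801925434709/13127595717600 ≈ 4.17456. (The PNT-adjacent estimate ln(36) + γ ≈ 4.16073 matches within O(1/n).)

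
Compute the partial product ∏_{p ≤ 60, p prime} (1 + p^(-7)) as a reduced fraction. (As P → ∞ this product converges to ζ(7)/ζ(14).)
∏ = 154272612488542520575194753525518049355152211393535148597853519093722799890327479251625253745654498938144626318130977279872264568832/153004583688557812714359993673162055220477902107343685743956838145087594785289245672618943212330518776423841758160619459081570916875

The primes p ≤ 60 are [2, 3, 5, 7, 11, 13, 17, 19, 23, 29, 31, 37, 41, 43, 47, 53, 59]. For each, (1 + 1/p^7) = (p^7 + 1)/p^7. Multiplying these fractions over p ∈ [2, 3, 5, 7, 11, 13, 17, 19, 23, 29, 31, 37, 41, 43, 47, 53, 59] gives 154272612488542520575194753525518049355152211393535148597853519093722799890327479251625253745654498938144626318130977279872264568832/153004583688557812714359993673162055220477902107343685743956838145087594785289245672618943212330518776423841758160619459081570916875. (In the limit P → ∞ this tends to ζ(7)/ζ(14).)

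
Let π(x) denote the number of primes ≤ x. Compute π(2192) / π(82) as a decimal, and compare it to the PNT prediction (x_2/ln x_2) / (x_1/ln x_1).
π(2192)/π(82) = 327/22 ≈ 14.8636;  PNT prediction ≈ 15.3134.

π(82) = 22 and π(2192) = 327, so π(2192)/π(82) ≈ 14.8636. The PNT-predicted ratio is (2192/ln(2192)) / (82/ln(82)) ≈ 15.3134. The two agree to within a few percent, as expected.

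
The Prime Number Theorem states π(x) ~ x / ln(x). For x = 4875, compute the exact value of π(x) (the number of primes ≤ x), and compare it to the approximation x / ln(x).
π(4875) = 652;  x/ln(x) ≈ 574.08;  relative error ≈ 11.95%.

Directly count primes up to 4875: π(4875) = 652. The PNT approximation gives 4875/ln(4875) ≈ 4875/8.49188 ≈ 574.08. Relative error (π(x) − x/ln(x)) / π(x) ≈ 11.95%; the approximation is known to undercount slightly (Li(x) is a better estimate).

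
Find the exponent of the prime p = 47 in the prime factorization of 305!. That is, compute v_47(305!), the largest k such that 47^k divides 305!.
v_47(305!) = 6

Legendre's formula: v_p(n!) = Σ_{k ≥ 1} ⌊n / p^k⌋. For p = 47, n = 305, the terms are:
  ⌊305/47^1⌋ = ⌊305/47⌋ = 6
(the next term ⌊305/47^2⌋ = 0, terminating the sum). Summing: v_47(305!) = 6 = 6.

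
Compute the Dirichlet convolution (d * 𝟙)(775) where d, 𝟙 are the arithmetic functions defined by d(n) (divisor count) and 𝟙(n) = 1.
(d * 𝟙)(775) = 18

Divisors of 775: [1, 5, 25, 31, 155, 775]. For each d | 775:
  d = 1: d(1) · 𝟙(775/1) = 1 · 1 = 1
  d = 5: d(5) · 𝟙(775/5) = 2 · 1 = 2
  d = 25: d(25) · 𝟙(775/25) = 3 · 1 = 3
  d = 31: d(31) · 𝟙(775/31) = 2 · 1 = 2
  d = 155: d(155) · 𝟙(775/155) = 4 · 1 = 4
  d = 775: d(775) · 𝟙(775/775) = 6 · 1 = 6
Summing: (d * 𝟙)(775) = 1 + 2 + 3 + 2 + 4 + 6 = 18.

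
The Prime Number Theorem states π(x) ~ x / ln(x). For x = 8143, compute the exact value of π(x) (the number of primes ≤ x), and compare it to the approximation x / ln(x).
π(8143) = 1022;  x/ln(x) ≈ 904.28;  relative error ≈ 11.52%.

Directly count primes up to 8143: π(8143) = 1022. The PNT approximation gives 8143/ln(8143) ≈ 8143/9.00491 ≈ 904.28. Relative error (π(x) − x/ln(x)) / π(x) ≈ 11.52%; the approximation is known to undercount slightly (Li(x) is a better estimate).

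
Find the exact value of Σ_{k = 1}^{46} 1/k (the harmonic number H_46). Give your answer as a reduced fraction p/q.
H_46 = 5943339269060627227/1345655451257488800

Direct summation: H_46 = 1 + 1/2 + ... + 1/46. The least common denominator is lcm(1, ..., 46) = 9419588158802421600; over this denominator the numerator is 9419588158802421600 + 4709794079401210800 + 3139862719600807200 + 2354897039700605400 + 1883917631760484320 + 1569931359800403600 + 1345655451257488800 + 1177448519850302700 + 1046620906533602400 + 941958815880242160 + 856326196254765600 + 784965679900201800 + 724583704523263200 + 672827725628744400 + 627972543920161440 + 588724259925151350 + 554093421106024800 + 523310453266801200 + 495767797831706400 + 470979407940121080 + 448551817085829600 + 428163098127382800 + 409547311252279200 + 392482839950100900 + 376783526352096864 + 362291852261631600 + 348873635511200800 + 336413862814372200 + 324813384786290400 + 313986271960080720 + 303857682542013600 + 294362129962575675 + 285442065418255200 + 277046710553012400 + 269131090251497760 + 261655226633400600 + 254583463751416800 + 247883898915853200 + 241527901507754400 + 235489703970060540 + 229746052653717600 + 224275908542914800 + 219060189739591200 + 214081549063691400 + 209324181306720480 + 204773655626139600 = 41603374883424390589, so H_46 = 41603374883424390589/9419588158802421600; reducing by gcd(41603374883424390589, 9419588158802421600) = 7 gives 5943339269060627227/1345655451257488800 ≈ 4.41669. (The PNT-adjacent estimate ln(46) + γ ≈ 4.40586 matches within O(1/n).)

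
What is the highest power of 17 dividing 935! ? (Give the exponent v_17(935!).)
v_17(935!) = 58

Legendre's formula: v_p(n!) = Σ_{k ≥ 1} ⌊n / p^k⌋. For p = 17, n = 935, the terms are:
  ⌊935/17^1⌋ = ⌊935/17⌋ = 55
  ⌊935/17^2⌋ = ⌊935/289⌋ = 3
(the next term ⌊935/17^3⌋ = 0, terminating the sum). Summing: v_17(935!) = 55 + 3 = 58.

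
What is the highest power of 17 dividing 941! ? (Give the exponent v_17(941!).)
v_17(941!) = 58

Legendre's formula: v_p(n!) = Σ_{k ≥ 1} ⌊n / p^k⌋. For p = 17, n = 941, the terms are:
  ⌊941/17^1⌋ = ⌊941/17⌋ = 55
  ⌊941/17^2⌋ = ⌊941/289⌋ = 3
(the next term ⌊941/17^3⌋ = 0, terminating the sum). Summing: v_17(941!) = 55 + 3 = 58.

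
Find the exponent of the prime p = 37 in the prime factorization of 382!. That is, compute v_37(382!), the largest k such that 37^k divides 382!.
v_37(382!) = 10

Legendre's formula: v_p(n!) = Σ_{k ≥ 1} ⌊n / p^k⌋. For p = 37, n = 382, the terms are:
  ⌊382/37^1⌋ = ⌊382/37⌋ = 10
(the next term ⌊382/37^2⌋ = 0, terminating the sum). Summing: v_37(382!) = 10 = 10.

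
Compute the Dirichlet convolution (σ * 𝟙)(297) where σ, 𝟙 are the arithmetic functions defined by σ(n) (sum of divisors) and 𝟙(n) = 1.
(σ * 𝟙)(297) = 754

Divisors of 297: [1, 3, 9, 11, 27, 33, 99, 297]. For each d | 297:
  d = 1: σ(1) · 𝟙(297/1) = 1 · 1 = 1
  d = 3: σ(3) · 𝟙(297/3) = 4 · 1 = 4
  d = 9: σ(9) · 𝟙(297/9) = 13 · 1 = 13
  d = 11: σ(11) · 𝟙(297/11) = 12 · 1 = 12
  d = 27: σ(27) · 𝟙(297/27) = 40 · 1 = 40
  d = 33: σ(33) · 𝟙(297/33) = 48 · 1 = 48
  d = 99: σ(99) · 𝟙(297/99) = 156 · 1 = 156
  d = 297: σ(297) · 𝟙(297/297) = 480 · 1 = 480
Summing: (σ * 𝟙)(297) = 1 + 4 + 13 + 12 + 40 + 48 + 156 + 480 = 754.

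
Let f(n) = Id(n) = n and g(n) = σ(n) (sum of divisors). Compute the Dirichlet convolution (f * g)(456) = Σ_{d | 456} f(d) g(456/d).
(Id * σ)(456) = 13377

Divisors of 456: [1, 2, 3, 4, 6, 8, 12, 19, 24, 38, 57, 76, 114, 152, 228, 456]. For each d | 456:
  d = 1: Id(1) · σ(456/1) = 1 · 1200 = 1200
  d = 2: Id(2) · σ(456/2) = 2 · 560 = 1120
  d = 3: Id(3) · σ(456/3) = 3 · 300 = 900
  d = 4: Id(4) · σ(456/4) = 4 · 240 = 960
  d = 6: Id(6) · σ(456/6) = 6 · 140 = 840
  d = 8: Id(8) · σ(456/8) = 8 · 80 = 640
  d = 12: Id(12) · σ(456/12) = 12 · 60 = 720
  d = 19: Id(19) · σ(456/19) = 19 · 60 = 1140
  d = 24: Id(24) · σ(456/24) = 24 · 20 = 480
  d = 38: Id(38) · σ(456/38) = 38 · 28 = 1064
  d = 57: Id(57) · σ(456/57) = 57 · 15 = 855
  d = 76: Id(76) · σ(456/76) = 76 · 12 = 912
  d = 114: Id(114) · σ(456/114) = 114 · 7 = 798
  d = 152: Id(152) · σ(456/152) = 152 · 4 = 608
  d = 228: Id(228) · σ(456/228) = 228 · 3 = 684
  d = 456: Id(456) · σ(456/456) = 456 · 1 = 456
Summing: (Id * σ)(456) = 1200 + 1120 + 900 + 960 + 840 + 640 + 720 + 1140 + 480 + 1064 + 855 + 912 + 798 + 608 + 684 + 456 = 13377.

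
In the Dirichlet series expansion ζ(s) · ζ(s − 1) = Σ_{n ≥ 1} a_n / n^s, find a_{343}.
σ(343) = 400

In the product (Σ m^0/m^s)(Σ k / k^s) = Σ (Σ_{d | n} d) / n^s, the coefficient of 1/n^s is σ(n) = Σ_{d | n} d. For n = 343, divisors are [1, 7, 49, 343]; summing: σ(343) = 400.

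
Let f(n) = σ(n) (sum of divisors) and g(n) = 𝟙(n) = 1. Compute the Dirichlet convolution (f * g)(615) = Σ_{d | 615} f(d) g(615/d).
(σ * 𝟙)(615) = 1505

Divisors of 615: [1, 3, 5, 15, 41, 123, 205, 615]. For each d | 615:
  d = 1: σ(1) · 𝟙(615/1) = 1 · 1 = 1
  d = 3: σ(3) · 𝟙(615/3) = 4 · 1 = 4
  d = 5: σ(5) · 𝟙(615/5) = 6 · 1 = 6
  d = 15: σ(15) · 𝟙(615/15) = 24 · 1 = 24
  d = 41: σ(41) · 𝟙(615/41) = 42 · 1 = 42
  d = 123: σ(123) · 𝟙(615/123) = 168 · 1 = 168
  d = 205: σ(205) · 𝟙(615/205) = 252 · 1 = 252
  d = 615: σ(615) · 𝟙(615/615) = 1008 · 1 = 1008
Summing: (σ * 𝟙)(615) = 1 + 4 + 6 + 24 + 42 + 168 + 252 + 1008 = 1505.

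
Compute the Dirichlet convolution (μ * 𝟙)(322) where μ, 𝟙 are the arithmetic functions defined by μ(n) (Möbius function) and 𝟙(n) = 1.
(μ * 𝟙)(322) = 0

Divisors of 322: [1, 2, 7, 14, 23, 46, 161, 322]. For each d | 322:
  d = 1: μ(1) · 𝟙(322/1) = 1 · 1 = 1
  d = 2: μ(2) · 𝟙(322/2) = -1 · 1 = -1
  d = 7: μ(7) · 𝟙(322/7) = -1 · 1 = -1
  d = 14: μ(14) · 𝟙(322/14) = 1 · 1 = 1
  d = 23: μ(23) · 𝟙(322/23) = -1 · 1 = -1
  d = 46: μ(46) · 𝟙(322/46) = 1 · 1 = 1
  d = 161: μ(161) · 𝟙(322/161) = 1 · 1 = 1
  d = 322: μ(322) · 𝟙(322/322) = -1 · 1 = -1
Summing: (μ * 𝟙)(322) = 1 + -1 + -1 + 1 + -1 + 1 + 1 + -1 = 0.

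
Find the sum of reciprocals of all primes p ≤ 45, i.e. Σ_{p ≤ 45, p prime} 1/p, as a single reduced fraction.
Σ 1/p = 21460568175640361/13082761331670030

π(45) = 14, so the primes ≤ 45 are [2, 3, 5, 7, 11, 13, 17, 19, 23, 29, 31, 37, 41, 43]. Summing 1/p over these primes: 21460568175640361/13082761331670030 ≈ 1.6404. Mertens estimate ln ln(45) + 0.2615 ≈ 1.5983.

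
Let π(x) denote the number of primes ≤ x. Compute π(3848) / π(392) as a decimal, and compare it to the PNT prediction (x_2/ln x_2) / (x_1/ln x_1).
π(3848)/π(392) = 533/77 ≈ 6.9221;  PNT prediction ≈ 7.1004.

π(392) = 77 and π(3848) = 533, so π(3848)/π(392) ≈ 6.9221. The PNT-predicted ratio is (3848/ln(3848)) / (392/ln(392)) ≈ 7.1004. The two agree to within a few percent, as expected.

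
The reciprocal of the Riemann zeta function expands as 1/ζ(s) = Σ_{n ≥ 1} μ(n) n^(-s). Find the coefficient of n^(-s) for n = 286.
μ(286) = -1

Factor n = 286 = 2 · 11 · 13. μ(n) = 0 if any exponent ≥ 2 (not squarefree); otherwise μ(n) = (−1)^{ω(n)} where ω(n) is the number of distinct prime factors. Applying: μ(286) = -1.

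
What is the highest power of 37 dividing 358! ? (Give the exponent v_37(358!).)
v_37(358!) = 9

Legendre's formula: v_p(n!) = Σ_{k ≥ 1} ⌊n / p^k⌋. For p = 37, n = 358, the terms are:
  ⌊358/37^1⌋ = ⌊358/37⌋ = 9
(the next term ⌊358/37^2⌋ = 0, terminating the sum). Summing: v_37(358!) = 9 = 9.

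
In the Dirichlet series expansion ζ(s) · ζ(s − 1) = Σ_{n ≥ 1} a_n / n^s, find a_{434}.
σ(434) = 768

In the product (Σ m^0/m^s)(Σ k / k^s) = Σ (Σ_{d | n} d) / n^s, the coefficient of 1/n^s is σ(n) = Σ_{d | n} d. For n = 434, divisors are [1, 2, 7, 14, 31, 62, 217, 434]; summing: σ(434) = 768.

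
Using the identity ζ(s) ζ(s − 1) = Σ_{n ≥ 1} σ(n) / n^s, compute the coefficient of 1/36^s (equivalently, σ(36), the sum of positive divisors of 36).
σ(36) = 91

In the product (Σ m^0/m^s)(Σ k / k^s) = Σ (Σ_{d | n} d) / n^s, the coefficient of 1/n^s is σ(n) = Σ_{d | n} d. For n = 36, divisors are [1, 2, 3, 4, 6, 9, 12, 18, 36]; summing: σ(36) = 91.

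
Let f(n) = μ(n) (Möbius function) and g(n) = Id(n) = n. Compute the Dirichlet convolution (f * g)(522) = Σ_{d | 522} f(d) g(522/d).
(μ * Id)(522) = 168

Divisors of 522: [1, 2, 3, 6, 9, 18, 29, 58, 87, 174, 261, 522]. For each d | 522:
  d = 1: μ(1) · Id(522/1) = 1 · 522 = 522
  d = 2: μ(2) · Id(522/2) = -1 · 261 = -261
  d = 3: μ(3) · Id(522/3) = -1 · 174 = -174
  d = 6: μ(6) · Id(522/6) = 1 · 87 = 87
  d = 9: μ(9) · Id(522/9) = 0 · 58 = 0
  d = 18: μ(18) · Id(522/18) = 0 · 29 = 0
  d = 29: μ(29) · Id(522/29) = -1 · 18 = -18
  d = 58: μ(58) · Id(522/58) = 1 · 9 = 9
  d = 87: μ(87) · Id(522/87) = 1 · 6 = 6
  d = 174: μ(174) · Id(522/174) = -1 · 3 = -3
  d = 261: μ(261) · Id(522/261) = 0 · 2 = 0
  d = 522: μ(522) · Id(522/522) = 0 · 1 = 0
Summing: (μ * Id)(522) = 522 + -261 + -174 + 87 + 0 + 0 + -18 + 9 + 6 + -3 + 0 + 0 = 168.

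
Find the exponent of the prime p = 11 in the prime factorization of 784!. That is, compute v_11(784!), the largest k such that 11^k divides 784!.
v_11(784!) = 77

Legendre's formula: v_p(n!) = Σ_{k ≥ 1} ⌊n / p^k⌋. For p = 11, n = 784, the terms are:
  ⌊784/11^1⌋ = ⌊784/11⌋ = 71
  ⌊784/11^2⌋ = ⌊784/121⌋ = 6
(the next term ⌊784/11^3⌋ = 0, terminating the sum). Summing: v_11(784!) = 71 + 6 = 77.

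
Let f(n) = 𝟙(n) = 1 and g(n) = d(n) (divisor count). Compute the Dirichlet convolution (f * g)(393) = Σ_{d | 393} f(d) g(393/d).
(𝟙 * d)(393) = 9

Divisors of 393: [1, 3, 131, 393]. For each d | 393:
  d = 1: 𝟙(1) · d(393/1) = 1 · 4 = 4
  d = 3: 𝟙(3) · d(393/3) = 1 · 2 = 2
  d = 131: 𝟙(131) · d(393/131) = 1 · 2 = 2
  d = 393: 𝟙(393) · d(393/393) = 1 · 1 = 1
Summing: (𝟙 * d)(393) = 4 + 2 + 2 + 1 = 9.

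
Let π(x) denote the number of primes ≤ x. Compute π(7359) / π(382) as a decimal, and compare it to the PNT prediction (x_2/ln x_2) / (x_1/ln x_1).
π(7359)/π(382) = 937/75 ≈ 12.4933;  PNT prediction ≈ 12.8638.

π(382) = 75 and π(7359) = 937, so π(7359)/π(382) ≈ 12.4933. The PNT-predicted ratio is (7359/ln(7359)) / (382/ln(382)) ≈ 12.8638. The two agree to within a few percent, as expected.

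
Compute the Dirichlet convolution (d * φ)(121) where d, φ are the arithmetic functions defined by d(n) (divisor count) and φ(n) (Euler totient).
(d * φ)(121) = 133

Divisors of 121: [1, 11, 121]. For each d | 121:
  d = 1: d(1) · φ(121/1) = 1 · 110 = 110
  d = 11: d(11) · φ(121/11) = 2 · 10 = 20
  d = 121: d(121) · φ(121/121) = 3 · 1 = 3
Summing: (d * φ)(121) = 110 + 20 + 3 = 133.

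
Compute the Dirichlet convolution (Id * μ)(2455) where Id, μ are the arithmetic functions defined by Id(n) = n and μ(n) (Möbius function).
(Id * μ)(2455) = 1960

Divisors of 2455: [1, 5, 491, 2455]. For each d | 2455:
  d = 1: Id(1) · μ(2455/1) = 1 · 1 = 1
  d = 5: Id(5) · μ(2455/5) = 5 · -1 = -5
  d = 491: Id(491) · μ(2455/491) = 491 · -1 = -491
  d = 2455: Id(2455) · μ(2455/2455) = 2455 · 1 = 2455
Summing: (Id * μ)(2455) = 1 + -5 + -491 + 2455 = 1960.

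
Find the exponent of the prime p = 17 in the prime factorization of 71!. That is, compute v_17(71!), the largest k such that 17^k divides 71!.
v_17(71!) = 4

Legendre's formula: v_p(n!) = Σ_{k ≥ 1} ⌊n / p^k⌋. For p = 17, n = 71, the terms are:
  ⌊71/17^1⌋ = ⌊71/17⌋ = 4
(the next term ⌊71/17^2⌋ = 0, terminating the sum). Summing: v_17(71!) = 4 = 4.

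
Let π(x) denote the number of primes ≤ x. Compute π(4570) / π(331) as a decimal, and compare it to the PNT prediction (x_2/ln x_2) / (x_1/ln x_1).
π(4570)/π(331) = 619/67 ≈ 9.2388;  PNT prediction ≈ 9.5058.

π(331) = 67 and π(4570) = 619, so π(4570)/π(331) ≈ 9.2388. The PNT-predicted ratio is (4570/ln(4570)) / (331/ln(331)) ≈ 9.5058. The two agree to within a few percent, as expected.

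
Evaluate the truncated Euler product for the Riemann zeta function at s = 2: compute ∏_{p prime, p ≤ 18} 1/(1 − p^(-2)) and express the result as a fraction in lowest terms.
∏ = 206841635/127401984

The primes p ≤ 18 are [2, 3, 5, 7, 11, 13, 17]. For each prime, (1 − 1/p^2)^(-1) = p^2 / (p^2 − 1). The product is (1 − 1/2^2)^(-1), (1 − 1/3^2)^(-1), (1 − 1/5^2)^(-1), (1 − 1/7^2)^(-1), (1 − 1/11^2)^(-1), (1 − 1/13^2)^(-1), (1 − 1/17^2)^(-1) = ∏ p^2 / (p^2 − 1) = 206841635/127401984.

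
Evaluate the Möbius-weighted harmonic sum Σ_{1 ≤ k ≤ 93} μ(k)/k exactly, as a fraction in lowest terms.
Σ μ(k)/k = 160646574025887074368700140133097/7922913965448516923550179200452770

Values of μ(k) for 1 ≤ k ≤ 93: μ(1) = 1, μ(2) = -1, μ(3) = -1, μ(5) = -1, μ(6) = 1, μ(7) = -1, μ(10) = 1, μ(11) = -1, μ(13) = -1, μ(14) = 1, μ(15) = 1, μ(17) = -1, μ(19) = -1, μ(21) = 1, μ(22) = 1, μ(23) = -1, μ(26) = 1, μ(29) = -1, μ(30) = -1, μ(31) = -1, μ(33) = 1, μ(34) = 1, μ(35) = 1, μ(37) = -1, μ(38) = 1, μ(39) = 1, μ(41) = -1, μ(42) = -1, μ(43) = -1, μ(46) = 1, μ(47) = -1, μ(51) = 1, μ(53) = -1, μ(55) = 1, μ(57) = 1, μ(58) = 1, μ(59) = -1, μ(61) = -1, μ(62) = 1, μ(65) = 1, μ(66) = -1, μ(67) = -1, μ(69) = 1, μ(70) = -1, μ(71) = -1, μ(73) = -1, μ(74) = 1, μ(77) = 1, μ(78) = -1, μ(79) = -1, μ(82) = 1, μ(83) = -1, μ(85) = 1, μ(86) = 1, μ(87) = 1, μ(89) = -1, μ(91) = 1, μ(93) = 1, with μ = 0 on non-squarefree integers. Summing μ(k)/k for k where μ(k) ≠ 0 gives 160646574025887074368700140133097/7922913965448516923550179200452770 ≈ 0.0203. (PNT ⟺ this sum → 0 as n → ∞.)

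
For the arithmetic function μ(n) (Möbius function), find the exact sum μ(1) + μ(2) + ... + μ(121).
Σ_{n ≤ 121} μ(n) = -3

Compute μ(n) for each 1 ≤ n ≤ 121: μ(1) = 1, μ(2) = -1, μ(3) = -1, μ(4) = 0, μ(5) = -1, μ(6) = 1, μ(7) = -1, μ(8) = 0, μ(9) = 0, μ(10) = 1, μ(11) = -1, μ(12) = 0, μ(13) = -1, μ(14) = 1, μ(15) = 1, μ(16) = 0, μ(17) = -1, μ(18) = 0, μ(19) = -1, μ(20) = 0, μ(21) = 1, μ(22) = 1, μ(23) = -1, μ(24) = 0, μ(25) = 0, μ(26) = 1, μ(27) = 0, μ(28) = 0, μ(29) = -1, μ(30) = -1, μ(31) = -1, μ(32) = 0, μ(33) = 1, μ(34) = 1, μ(35) = 1, μ(36) = 0, μ(37) = -1, μ(38) = 1, μ(39) = 1, μ(40) = 0, μ(41) = -1, μ(42) = -1, μ(43) = -1, μ(44) = 0, μ(45) = 0, μ(46) = 1, μ(47) = -1, μ(48) = 0, μ(49) = 0, μ(50) = 0, μ(51) = 1, μ(52) = 0, μ(53) = -1, μ(54) = 0, μ(55) = 1, μ(56) = 0, μ(57) = 1, μ(58) = 1, μ(59) = -1, μ(60) = 0, μ(61) = -1, μ(62) = 1, μ(63) = 0, μ(64) = 0, μ(65) = 1, μ(66) = -1, μ(67) = -1, μ(68) = 0, μ(69) = 1, μ(70) = -1, μ(71) = -1, μ(72) = 0, μ(73) = -1, μ(74) = 1, μ(75) = 0, μ(76) = 0, μ(77) = 1, μ(78) = -1, μ(79) = -1, μ(80) = 0, μ(81) = 0, μ(82) = 1, μ(83) = -1, μ(84) = 0, μ(85) = 1, μ(86) = 1, μ(87) = 1, μ(88) = 0, μ(89) = -1, μ(90) = 0, μ(91) = 1, μ(92) = 0, μ(93) = 1, μ(94) = 1, μ(95) = 1, μ(96) = 0, μ(97) = -1, μ(98) = 0, μ(99) = 0, μ(100) = 0, μ(101) = -1, μ(102) = -1, μ(103) = -1, μ(104) = 0, μ(105) = -1, μ(106) = 1, μ(107) = -1, μ(108) = 0, μ(109) = -1, μ(110) = -1, μ(111) = 1, μ(112) = 0, μ(113) = -1, μ(114) = -1, μ(115) = 1, μ(116) = 0, μ(117) = 0, μ(118) = 1, μ(119) = 1, μ(120) = 0, μ(121) = 0. Summing all 121 values: -3. (Mertens function M(x) = Σ_{n ≤ x} μ(n); on average M(x) should be small (PNT ⟺ M(x) = o(x)).)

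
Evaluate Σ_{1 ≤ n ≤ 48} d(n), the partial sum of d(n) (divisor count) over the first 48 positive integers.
Σ_{n ≤ 48} d(n) = 198

Compute d(n) for each 1 ≤ n ≤ 48: d(1) = 1, d(2) = 2, d(3) = 2, d(4) = 3, d(5) = 2, d(6) = 4, d(7) = 2, d(8) = 4, d(9) = 3, d(10) = 4, d(11) = 2, d(12) = 6, d(13) = 2, d(14) = 4, d(15) = 4, d(16) = 5, d(17) = 2, d(18) = 6, d(19) = 2, d(20) = 6, d(21) = 4, d(22) = 4, d(23) = 2, d(24) = 8, d(25) = 3, d(26) = 4, d(27) = 4, d(28) = 6, d(29) = 2, d(30) = 8, d(31) = 2, d(32) = 6, d(33) = 4, d(34) = 4, d(35) = 4, d(36) = 9, d(37) = 2, d(38) = 4, d(39) = 4, d(40) = 8, d(41) = 2, d(42) = 8, d(43) = 2, d(44) = 6, d(45) = 6, d(46) = 4, d(47) = 2, d(48) = 10. Summing all 48 values: 198. (Dirichlet's divisor formula: Σ_{n ≤ x} d(n) = x ln(x) + (2γ − 1) x + O(√x). For x = 48, the asymptotic estimate is ≈ 193.23.)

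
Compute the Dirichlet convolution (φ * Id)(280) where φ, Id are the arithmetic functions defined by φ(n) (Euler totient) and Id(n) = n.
(φ * Id)(280) = 2340

Divisors of 280: [1, 2, 4, 5, 7, 8, 10, 14, 20, 28, 35, 40, 56, 70, 140, 280]. For each d | 280:
  d = 1: φ(1) · Id(280/1) = 1 · 280 = 280
  d = 2: φ(2) · Id(280/2) = 1 · 140 = 140
  d = 4: φ(4) · Id(280/4) = 2 · 70 = 140
  d = 5: φ(5) · Id(280/5) = 4 · 56 = 224
  d = 7: φ(7) · Id(280/7) = 6 · 40 = 240
  d = 8: φ(8) · Id(280/8) = 4 · 35 = 140
  d = 10: φ(10) · Id(280/10) = 4 · 28 = 112
  d = 14: φ(14) · Id(280/14) = 6 · 20 = 120
  d = 20: φ(20) · Id(280/20) = 8 · 14 = 112
  d = 28: φ(28) · Id(280/28) = 12 · 10 = 120
  d = 35: φ(35) · Id(280/35) = 24 · 8 = 192
  d = 40: φ(40) · Id(280/40) = 16 · 7 = 112
  d = 56: φ(56) · Id(280/56) = 24 · 5 = 120
  d = 70: φ(70) · Id(280/70) = 24 · 4 = 96
  d = 140: φ(140) · Id(280/140) = 48 · 2 = 96
  d = 280: φ(280) · Id(280/280) = 96 · 1 = 96
Summing: (φ * Id)(280) = 280 + 140 + 140 + 224 + 240 + 140 + 112 + 120 + 112 + 120 + 192 + 112 + 120 + 96 + 96 + 96 = 2340.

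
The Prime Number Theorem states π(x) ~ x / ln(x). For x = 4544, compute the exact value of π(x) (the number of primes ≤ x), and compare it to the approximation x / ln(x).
π(4544) = 615;  x/ln(x) ≈ 539.57;  relative error ≈ 12.27%.

Directly count primes up to 4544: π(4544) = 615. The PNT approximation gives 4544/ln(4544) ≈ 4544/8.42156 ≈ 539.57. Relative error (π(x) − x/ln(x)) / π(x) ≈ 12.27%; the approximation is known to undercount slightly (Li(x) is a better estimate).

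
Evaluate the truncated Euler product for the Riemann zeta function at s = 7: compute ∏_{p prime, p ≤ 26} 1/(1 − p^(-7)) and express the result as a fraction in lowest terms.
∏ = 48232764637425582400715871008195503014129789903328125/47833390398549347808770198286798982719063238904795968

The primes p ≤ 26 are [2, 3, 5, 7, 11, 13, 17, 19, 23]. For each prime, (1 − 1/p^7)^(-1) = p^7 / (p^7 − 1). The product is (1 − 1/2^7)^(-1), (1 − 1/3^7)^(-1), (1 − 1/5^7)^(-1), (1 − 1/7^7)^(-1), (1 − 1/11^7)^(-1), (1 − 1/13^7)^(-1), (1 − 1/17^7)^(-1), (1 − 1/19^7)^(-1), (1 − 1/23^7)^(-1) = ∏ p^7 / (p^7 − 1) = 48232764637425582400715871008195503014129789903328125/47833390398549347808770198286798982719063238904795968.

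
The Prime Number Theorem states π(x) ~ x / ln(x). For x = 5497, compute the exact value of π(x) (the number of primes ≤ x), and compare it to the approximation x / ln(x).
π(5497) = 725;  x/ln(x) ≈ 638.30;  relative error ≈ 11.96%.

Directly count primes up to 5497: π(5497) = 725. The PNT approximation gives 5497/ln(5497) ≈ 5497/8.61196 ≈ 638.30. Relative error (π(x) − x/ln(x)) / π(x) ≈ 11.96%; the approximation is known to undercount slightly (Li(x) is a better estimate).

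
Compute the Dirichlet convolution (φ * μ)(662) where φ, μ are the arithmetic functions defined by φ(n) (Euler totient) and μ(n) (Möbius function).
(φ * μ)(662) = 0

Divisors of 662: [1, 2, 331, 662]. For each d | 662:
  d = 1: φ(1) · μ(662/1) = 1 · 1 = 1
  d = 2: φ(2) · μ(662/2) = 1 · -1 = -1
  d = 331: φ(331) · μ(662/331) = 330 · -1 = -330
  d = 662: φ(662) · μ(662/662) = 330 · 1 = 330
Summing: (φ * μ)(662) = 1 + -1 + -330 + 330 = 0.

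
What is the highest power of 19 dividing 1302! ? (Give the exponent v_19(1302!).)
v_19(1302!) = 71

Legendre's formula: v_p(n!) = Σ_{k ≥ 1} ⌊n / p^k⌋. For p = 19, n = 1302, the terms are:
  ⌊1302/19^1⌋ = ⌊1302/19⌋ = 68
  ⌊1302/19^2⌋ = ⌊1302/361⌋ = 3
(the next term ⌊1302/19^3⌋ = 0, terminating the sum). Summing: v_19(1302!) = 68 + 3 = 71.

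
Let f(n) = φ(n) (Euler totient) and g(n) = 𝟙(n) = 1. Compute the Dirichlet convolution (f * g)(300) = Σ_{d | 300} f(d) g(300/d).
(φ * 𝟙)(300) = 300

Divisors of 300: [1, 2, 3, 4, 5, 6, 10, 12, 15, 20, 25, 30, 50, 60, 75, 100, 150, 300]. For each d | 300:
  d = 1: φ(1) · 𝟙(300/1) = 1 · 1 = 1
  d = 2: φ(2) · 𝟙(300/2) = 1 · 1 = 1
  d = 3: φ(3) · 𝟙(300/3) = 2 · 1 = 2
  d = 4: φ(4) · 𝟙(300/4) = 2 · 1 = 2
  d = 5: φ(5) · 𝟙(300/5) = 4 · 1 = 4
  d = 6: φ(6) · 𝟙(300/6) = 2 · 1 = 2
  d = 10: φ(10) · 𝟙(300/10) = 4 · 1 = 4
  d = 12: φ(12) · 𝟙(300/12) = 4 · 1 = 4
  d = 15: φ(15) · 𝟙(300/15) = 8 · 1 = 8
  d = 20: φ(20) · 𝟙(300/20) = 8 · 1 = 8
  d = 25: φ(25) · 𝟙(300/25) = 20 · 1 = 20
  d = 30: φ(30) · 𝟙(300/30) = 8 · 1 = 8
  d = 50: φ(50) · 𝟙(300/50) = 20 · 1 = 20
  d = 60: φ(60) · 𝟙(300/60) = 16 · 1 = 16
  d = 75: φ(75) · 𝟙(300/75) = 40 · 1 = 40
  d = 100: φ(100) · 𝟙(300/100) = 40 · 1 = 40
  d = 150: φ(150) · 𝟙(300/150) = 40 · 1 = 40
  d = 300: φ(300) · 𝟙(300/300) = 80 · 1 = 80
Summing: (φ * 𝟙)(300) = 1 + 1 + 2 + 2 + 4 + 2 + 4 + 4 + 8 + 8 + 20 + 8 + 20 + 16 + 40 + 40 + 40 + 80 = 300.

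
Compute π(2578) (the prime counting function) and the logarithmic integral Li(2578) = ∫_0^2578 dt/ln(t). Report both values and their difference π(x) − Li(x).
π(2578) = 375;  Li(2578) ≈ 389.56;  π(x) − Li(x) ≈ -14.56.

Direct count of primes ≤ 2578 gives π(2578) = 375. Numerical evaluation of the logarithmic integral gives Li(2578) ≈ 389.56. The difference π(x) − Li(x) ≈ -14.56 is typically negative for small/moderate x (Li(x) overestimates), though Littlewood's theorem shows this sign changes infinitely often.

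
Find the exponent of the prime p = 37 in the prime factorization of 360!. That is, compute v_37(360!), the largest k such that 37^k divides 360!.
v_37(360!) = 9

Legendre's formula: v_p(n!) = Σ_{k ≥ 1} ⌊n / p^k⌋. For p = 37, n = 360, the terms are:
  ⌊360/37^1⌋ = ⌊360/37⌋ = 9
(the next term ⌊360/37^2⌋ = 0, terminating the sum). Summing: v_37(360!) = 9 = 9.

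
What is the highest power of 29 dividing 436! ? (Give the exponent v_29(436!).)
v_29(436!) = 15

Legendre's formula: v_p(n!) = Σ_{k ≥ 1} ⌊n / p^k⌋. For p = 29, n = 436, the terms are:
  ⌊436/29^1⌋ = ⌊436/29⌋ = 15
(the next term ⌊436/29^2⌋ = 0, terminating the sum). Summing: v_29(436!) = 15 = 15.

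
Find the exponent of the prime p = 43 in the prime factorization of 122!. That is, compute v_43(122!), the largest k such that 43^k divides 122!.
v_43(122!) = 2

Legendre's formula: v_p(n!) = Σ_{k ≥ 1} ⌊n / p^k⌋. For p = 43, n = 122, the terms are:
  ⌊122/43^1⌋ = ⌊122/43⌋ = 2
(the next term ⌊122/43^2⌋ = 0, terminating the sum). Summing: v_43(122!) = 2 = 2.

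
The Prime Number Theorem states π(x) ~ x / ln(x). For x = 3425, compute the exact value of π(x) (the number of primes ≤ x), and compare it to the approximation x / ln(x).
π(3425) = 480;  x/ln(x) ≈ 420.82;  relative error ≈ 12.33%.

Directly count primes up to 3425: π(3425) = 480. The PNT approximation gives 3425/ln(3425) ≈ 3425/8.13886 ≈ 420.82. Relative error (π(x) − x/ln(x)) / π(x) ≈ 12.33%; the approximation is known to undercount slightly (Li(x) is a better estimate).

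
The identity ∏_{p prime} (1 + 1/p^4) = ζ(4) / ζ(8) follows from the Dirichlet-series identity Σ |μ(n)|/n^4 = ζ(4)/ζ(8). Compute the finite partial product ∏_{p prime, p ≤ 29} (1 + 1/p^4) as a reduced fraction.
∏ = 408418518091992985088034449701042208/378893302350878356551852293056730625

The primes p ≤ 29 are [2, 3, 5, 7, 11, 13, 17, 19, 23, 29]. For each, (1 + 1/p^4) = (p^4 + 1)/p^4. Multiplying these fractions over p ∈ [2, 3, 5, 7, 11, 13, 17, 19, 23, 29] gives 408418518091992985088034449701042208/378893302350878356551852293056730625. (In the limit P → ∞ this tends to ζ(4)/ζ(8).)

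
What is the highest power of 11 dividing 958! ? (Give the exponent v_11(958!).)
v_11(958!) = 94

Legendre's formula: v_p(n!) = Σ_{k ≥ 1} ⌊n / p^k⌋. For p = 11, n = 958, the terms are:
  ⌊958/11^1⌋ = ⌊958/11⌋ = 87
  ⌊958/11^2⌋ = ⌊958/121⌋ = 7
(the next term ⌊958/11^3⌋ = 0, terminating the sum). Summing: v_11(958!) = 87 + 7 = 94.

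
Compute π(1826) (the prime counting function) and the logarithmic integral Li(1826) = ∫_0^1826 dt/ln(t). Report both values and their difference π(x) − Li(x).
π(1826) = 281;  Li(1826) ≈ 291.78;  π(x) − Li(x) ≈ -10.78.

Direct count of primes ≤ 1826 gives π(1826) = 281. Numerical evaluation of the logarithmic integral gives Li(1826) ≈ 291.78. The difference π(x) − Li(x) ≈ -10.78 is typically negative for small/moderate x (Li(x) overestimates), though Littlewood's theorem shows this sign changes infinitely often.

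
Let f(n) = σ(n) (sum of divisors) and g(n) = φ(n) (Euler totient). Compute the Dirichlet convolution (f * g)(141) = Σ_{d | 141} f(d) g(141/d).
(σ * φ)(141) = 564

Divisors of 141: [1, 3, 47, 141]. For each d | 141:
  d = 1: σ(1) · φ(141/1) = 1 · 92 = 92
  d = 3: σ(3) · φ(141/3) = 4 · 46 = 184
  d = 47: σ(47) · φ(141/47) = 48 · 2 = 96
  d = 141: σ(141) · φ(141/141) = 192 · 1 = 192
Summing: (σ * φ)(141) = 92 + 184 + 96 + 192 = 564.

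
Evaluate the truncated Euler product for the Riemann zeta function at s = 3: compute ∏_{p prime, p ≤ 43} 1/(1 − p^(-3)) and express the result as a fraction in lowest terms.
∏ = 11622300127850926153432227486340003/9669167824002218213355442162630656

The primes p ≤ 43 are [2, 3, 5, 7, 11, 13, 17, 19, 23, 29, 31, 37, 41, 43]. For each prime, (1 − 1/p^3)^(-1) = p^3 / (p^3 − 1). The product is (1 − 1/2^3)^(-1), (1 − 1/3^3)^(-1), (1 − 1/5^3)^(-1), (1 − 1/7^3)^(-1), (1 − 1/11^3)^(-1), (1 − 1/13^3)^(-1), (1 − 1/17^3)^(-1), (1 − 1/19^3)^(-1), (1 − 1/23^3)^(-1), (1 − 1/29^3)^(-1), (1 − 1/31^3)^(-1), (1 − 1/37^3)^(-1), (1 − 1/41^3)^(-1), (1 − 1/43^3)^(-1) = ∏ p^3 / (p^3 − 1) = 11622300127850926153432227486340003/9669167824002218213355442162630656.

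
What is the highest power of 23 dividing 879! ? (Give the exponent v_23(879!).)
v_23(879!) = 39

Legendre's formula: v_p(n!) = Σ_{k ≥ 1} ⌊n / p^k⌋. For p = 23, n = 879, the terms are:
  ⌊879/23^1⌋ = ⌊879/23⌋ = 38
  ⌊879/23^2⌋ = ⌊879/529⌋ = 1
(the next term ⌊879/23^3⌋ = 0, terminating the sum). Summing: v_23(879!) = 38 + 1 = 39.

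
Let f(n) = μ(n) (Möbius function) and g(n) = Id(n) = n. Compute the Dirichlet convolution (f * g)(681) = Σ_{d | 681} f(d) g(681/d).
(μ * Id)(681) = 452

Divisors of 681: [1, 3, 227, 681]. For each d | 681:
  d = 1: μ(1) · Id(681/1) = 1 · 681 = 681
  d = 3: μ(3) · Id(681/3) = -1 · 227 = -227
  d = 227: μ(227) · Id(681/227) = -1 · 3 = -3
  d = 681: μ(681) · Id(681/681) = 1 · 1 = 1
Summing: (μ * Id)(681) = 681 + -227 + -3 + 1 = 452.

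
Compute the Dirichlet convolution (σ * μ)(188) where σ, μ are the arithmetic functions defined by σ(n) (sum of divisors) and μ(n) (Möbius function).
(σ * μ)(188) = 188

Divisors of 188: [1, 2, 4, 47, 94, 188]. For each d | 188:
  d = 1: σ(1) · μ(188/1) = 1 · 0 = 0
  d = 2: σ(2) · μ(188/2) = 3 · 1 = 3
  d = 4: σ(4) · μ(188/4) = 7 · -1 = -7
  d = 47: σ(47) · μ(188/47) = 48 · 0 = 0
  d = 94: σ(94) · μ(188/94) = 144 · -1 = -144
  d = 188: σ(188) · μ(188/188) = 336 · 1 = 336
Summing: (σ * μ)(188) = 0 + 3 + -7 + 0 + -144 + 336 = 188.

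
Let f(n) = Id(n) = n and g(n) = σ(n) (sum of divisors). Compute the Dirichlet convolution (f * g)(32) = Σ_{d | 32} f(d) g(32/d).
(Id * σ)(32) = 321

Divisors of 32: [1, 2, 4, 8, 16, 32]. For each d | 32:
  d = 1: Id(1) · σ(32/1) = 1 · 63 = 63
  d = 2: Id(2) · σ(32/2) = 2 · 31 = 62
  d = 4: Id(4) · σ(32/4) = 4 · 15 = 60
  d = 8: Id(8) · σ(32/8) = 8 · 7 = 56
  d = 16: Id(16) · σ(32/16) = 16 · 3 = 48
  d = 32: Id(32) · σ(32/32) = 32 · 1 = 32
Summing: (Id * σ)(32) = 63 + 62 + 60 + 56 + 48 + 32 = 321.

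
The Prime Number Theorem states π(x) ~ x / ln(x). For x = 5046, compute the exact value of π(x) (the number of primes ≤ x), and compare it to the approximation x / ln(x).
π(5046) = 675;  x/ln(x) ≈ 591.81;  relative error ≈ 12.32%.

Directly count primes up to 5046: π(5046) = 675. The PNT approximation gives 5046/ln(5046) ≈ 5046/8.52635 ≈ 591.81. Relative error (π(x) − x/ln(x)) / π(x) ≈ 12.32%; the approximation is known to undercount slightly (Li(x) is a better estimate).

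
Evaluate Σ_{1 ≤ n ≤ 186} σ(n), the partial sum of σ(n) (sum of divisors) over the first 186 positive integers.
Σ_{n ≤ 186} σ(n) = 28558

Compute σ(n) for each 1 ≤ n ≤ 186: σ(1) = 1, σ(2) = 3, σ(3) = 4, σ(4) = 7, σ(5) = 6, σ(6) = 12, σ(7) = 8, σ(8) = 15, σ(9) = 13, σ(10) = 18, σ(11) = 12, σ(12) = 28, σ(13) = 14, σ(14) = 24, σ(15) = 24, σ(16) = 31, σ(17) = 18, σ(18) = 39, σ(19) = 20, σ(20) = 42, σ(21) = 32, σ(22) = 36, σ(23) = 24, σ(24) = 60, σ(25) = 31, σ(26) = 42, σ(27) = 40, σ(28) = 56, σ(29) = 30, σ(30) = 72, σ(31) = 32, σ(32) = 63, σ(33) = 48, σ(34) = 54, σ(35) = 48, σ(36) = 91, σ(37) = 38, σ(38) = 60, σ(39) = 56, σ(40) = 90, σ(41) = 42, σ(42) = 96, σ(43) = 44, σ(44) = 84, σ(45) = 78, σ(46) = 72, σ(47) = 48, σ(48) = 124, σ(49) = 57, σ(50) = 93, σ(51) = 72, σ(52) = 98, σ(53) = 54, σ(54) = 120, σ(55) = 72, σ(56) = 120, σ(57) = 80, σ(58) = 90, σ(59) = 60, σ(60) = 168, σ(61) = 62, σ(62) = 96, σ(63) = 104, σ(64) = 127, σ(65) = 84, σ(66) = 144, σ(67) = 68, σ(68) = 126, σ(69) = 96, σ(70) = 144, σ(71) = 72, σ(72) = 195, σ(73) = 74, σ(74) = 114, σ(75) = 124, σ(76) = 140, σ(77) = 96, σ(78) = 168, σ(79) = 80, σ(80) = 186, σ(81) = 121, σ(82) = 126, σ(83) = 84, σ(84) = 224, σ(85) = 108, σ(86) = 132, σ(87) = 120, σ(88) = 180, σ(89) = 90, σ(90) = 234, σ(91) = 112, σ(92) = 168, σ(93) = 128, σ(94) = 144, σ(95) = 120, σ(96) = 252, σ(97) = 98, σ(98) = 171, σ(99) = 156, σ(100) = 217, σ(101) = 102, σ(102) = 216, σ(103) = 104, σ(104) = 210, σ(105) = 192, σ(106) = 162, σ(107) = 108, σ(108) = 280, σ(109) = 110, σ(110) = 216, σ(111) = 152, σ(112) = 248, σ(113) = 114, σ(114) = 240, σ(115) = 144, σ(116) = 210, σ(117) = 182, σ(118) = 180, σ(119) = 144, σ(120) = 360, σ(121) = 133, σ(122) = 186, σ(123) = 168, σ(124) = 224, σ(125) = 156, σ(126) = 312, σ(127) = 128, σ(128) = 255, σ(129) = 176, σ(130) = 252, σ(131) = 132, σ(132) = 336, σ(133) = 160, σ(134) = 204, σ(135) = 240, σ(136) = 270, σ(137) = 138, σ(138) = 288, σ(139) = 140, σ(140) = 336, σ(141) = 192, σ(142) = 216, σ(143) = 168, σ(144) = 403, σ(145) = 180, σ(146) = 222, σ(147) = 228, σ(148) = 266, σ(149) = 150, σ(150) = 372, σ(151) = 152, σ(152) = 300, σ(153) = 234, σ(154) = 288, σ(155) = 192, σ(156) = 392, σ(157) = 158, σ(158) = 240, σ(159) = 216, σ(160) = 378, σ(161) = 192, σ(162) = 363, σ(163) = 164, σ(164) = 294, σ(165) = 288, σ(166) = 252, σ(167) = 168, σ(168) = 480, σ(169) = 183, σ(170) = 324, σ(171) = 260, σ(172) = 308, σ(173) = 174, σ(174) = 360, σ(175) = 248, σ(176) = 372, σ(177) = 240, σ(178) = 270, σ(179) = 180, σ(180) = 546, σ(181) = 182, σ(182) = 336, σ(183) = 248, σ(184) = 360, σ(185) = 228, σ(186) = 384. Summing all 186 values: 28558. (Average order: Σ_{n ≤ x} σ(n) ~ (π²/12) x². For x = 186, (π²/12)·186² ≈ 28454.07.)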